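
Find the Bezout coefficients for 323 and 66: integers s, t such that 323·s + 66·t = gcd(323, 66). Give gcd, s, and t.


Euclidean algorithm on (323, 66) — divide until remainder is 0:
  323 = 4 · 66 + 59
  66 = 1 · 59 + 7
  59 = 8 · 7 + 3
  7 = 2 · 3 + 1
  3 = 3 · 1 + 0
gcd(323, 66) = 1.
Track Bezout coefficients alongside the remainders: start with r₀ = 323 = a·1 + b·0 (s = 1, t = 0) and r₁ = 66 = a·0 + b·1 (s = 0, t = 1); each new remainder r_{k+1} = r_{k-1} − q_k·r_k inherits s_{k+1} = s_{k-1} − q_k·s_k, t_{k+1} = t_{k-1} − q_k·t_k, so r_k = a·s_k + b·t_k at every step:
  q = 4: r = 59, s = 1 − 4·0 = 1, t = 0 − 4·1 = -4  (check: 323·1 + 66·(-4) = 59)
  q = 1: r = 7, s = 0 − 1·1 = -1, t = 1 − 1·(-4) = 5  (check: 323·(-1) + 66·5 = 7)
  q = 8: r = 3, s = 1 − 8·(-1) = 9, t = -4 − 8·5 = -44  (check: 323·9 + 66·(-44) = 3)
  q = 2: r = 1, s = -1 − 2·9 = -19, t = 5 − 2·(-44) = 93  (check: 323·(-19) + 66·93 = 1)
The row with r = 1 (the gcd) gives the Bezout coefficients s = -19, t = 93.
Result: 323 · (-19) + 66 · (93) = 1.

gcd(323, 66) = 1; s = -19, t = 93 (check: 323·(-19) + 66·93 = 1).


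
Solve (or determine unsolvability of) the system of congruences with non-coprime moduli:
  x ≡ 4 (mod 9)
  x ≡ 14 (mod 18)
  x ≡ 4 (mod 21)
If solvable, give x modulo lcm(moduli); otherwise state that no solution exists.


Moduli 9, 18, 21 are not pairwise coprime, so CRT works modulo lcm(m_i) when all pairwise compatibility conditions hold.
Pairwise compatibility: gcd(m_i, m_j) must divide a_i - a_j for every pair.
Merge one congruence at a time:
  Start: x ≡ 4 (mod 9).
  Combine with x ≡ 14 (mod 18): gcd(9, 18) = 9, and 14 - 4 = 10 is NOT divisible by 9.
    ⇒ system is inconsistent (no integer solution).

No solution (the system is inconsistent).


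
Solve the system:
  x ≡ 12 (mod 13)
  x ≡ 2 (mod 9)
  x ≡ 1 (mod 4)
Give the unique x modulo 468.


Moduli 13, 9, 4 are pairwise coprime; by CRT there is a unique solution modulo M = 13 · 9 · 4 = 468.
Solve pairwise, accumulating the modulus:
  Start with x ≡ 12 (mod 13).
  Combine with x ≡ 2 (mod 9): since gcd(13, 9) = 1, we get a unique residue mod 117.
    Write x = 12 + 13·t and substitute into x ≡ 2 (mod 9): 13·t ≡ 2 − 12 = -10 (mod 9).
    Reduce coefficients mod 9: 4·t ≡ 8 (mod 9).
    The inverse of 4 mod 9 is 7 (since 4·7 = 28 = 3·9 + 1), so t ≡ 7·8 = 56 ≡ 2 (mod 9).
    Then x = 12 + 13·2 = 38, valid modulo lcm(13, 9) = 117: x ≡ 38 (mod 117).
  Combine with x ≡ 1 (mod 4): since gcd(117, 4) = 1, we get a unique residue mod 468.
    Write x = 38 + 117·t and substitute into x ≡ 1 (mod 4): 117·t ≡ 1 − 38 = -37 (mod 4).
    Reduce coefficients mod 4: 1·t ≡ 3 (mod 4).
    So t ≡ 3 (mod 4).
    Then x = 38 + 117·3 = 389, valid modulo lcm(117, 4) = 468: x ≡ 389 (mod 468).
Verify: 389 mod 13 = 12 ✓, 389 mod 9 = 2 ✓, 389 mod 4 = 1 ✓.

x ≡ 389 (mod 468).


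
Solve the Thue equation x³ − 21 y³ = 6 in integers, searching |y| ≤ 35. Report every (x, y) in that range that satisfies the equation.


The equation is x³ - 21y³ = 6. For fixed y, x³ = 21·y³ + 6, so a solution requires the RHS to be a perfect cube.
Strategy: iterate y from -35 to 35, compute RHS = 21·y³ + 6, and check whether it is a (positive or negative) perfect cube.
Check small values of y:
  y = 0: RHS = 6 is not a perfect cube.
  y = 1: RHS = 27 = (3)³ ⇒ x = 3 works.
  y = -1: RHS = -15 is not a perfect cube.
  y = 2: RHS = 174 is not a perfect cube.
  y = -2: RHS = -162 is not a perfect cube.
  y = 3: RHS = 573 is not a perfect cube.
  y = -3: RHS = -561 is not a perfect cube.
Continuing the search up to |y| = 35 finds no further solutions beyond those listed.
Collected solutions: (3, 1).

Solutions (with |y| ≤ 35): (3, 1).


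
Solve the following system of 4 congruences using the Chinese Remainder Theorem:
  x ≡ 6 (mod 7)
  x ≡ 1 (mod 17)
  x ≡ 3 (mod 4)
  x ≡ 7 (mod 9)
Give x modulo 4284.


Product of moduli M = 7 · 17 · 4 · 9 = 4284.
Merge one congruence at a time:
  Start: x ≡ 6 (mod 7).
  Combine with x ≡ 1 (mod 17); new modulus lcm = 119.
    Write x = 6 + 7·t and substitute into x ≡ 1 (mod 17): 7·t ≡ 1 − 6 = -5 (mod 17).
    Reduce coefficients mod 17: 7·t ≡ 12 (mod 17).
    The inverse of 7 mod 17 is 5 (since 7·5 = 35 = 2·17 + 1), so t ≡ 5·12 = 60 ≡ 9 (mod 17).
    Then x = 6 + 7·9 = 69, valid modulo lcm(7, 17) = 119: x ≡ 69 (mod 119).
  Combine with x ≡ 3 (mod 4); new modulus lcm = 476.
    Write x = 69 + 119·t and substitute into x ≡ 3 (mod 4): 119·t ≡ 3 − 69 = -66 (mod 4).
    Reduce coefficients mod 4: 3·t ≡ 2 (mod 4).
    The inverse of 3 mod 4 is 3 (since 3·3 = 9 = 2·4 + 1), so t ≡ 3·2 = 6 ≡ 2 (mod 4).
    Then x = 69 + 119·2 = 307, valid modulo lcm(119, 4) = 476: x ≡ 307 (mod 476).
  Combine with x ≡ 7 (mod 9); new modulus lcm = 4284.
    Write x = 307 + 476·t and substitute into x ≡ 7 (mod 9): 476·t ≡ 7 − 307 = -300 (mod 9).
    Reduce coefficients mod 9: 8·t ≡ 6 (mod 9).
    The inverse of 8 mod 9 is 8 (since 8·8 = 64 = 7·9 + 1), so t ≡ 8·6 = 48 ≡ 3 (mod 9).
    Then x = 307 + 476·3 = 1735, valid modulo lcm(476, 9) = 4284: x ≡ 1735 (mod 4284).
Verify against each original: 1735 mod 7 = 6, 1735 mod 17 = 1, 1735 mod 4 = 3, 1735 mod 9 = 7.

x ≡ 1735 (mod 4284).


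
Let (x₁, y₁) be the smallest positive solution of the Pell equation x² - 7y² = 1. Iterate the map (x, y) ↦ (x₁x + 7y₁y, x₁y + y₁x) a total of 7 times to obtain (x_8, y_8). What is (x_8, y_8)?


Step 1: Find the fundamental solution (x₁, y₁) of x² - 7y² = 1.
  Expand √7 as a continued fraction. a₀ = ⌊√7⌋ = 2; iterate m_{k+1} = d_k·a_k − m_k, d_{k+1} = (7 − m_{k+1}²)/d_k, a_{k+1} = ⌊(a₀ + m_{k+1})/d_{k+1}⌋ (starting m₀ = 0, d₀ = 1), with convergents p_k = a_k·p_{k-1} + p_{k-2}, q_k = a_k·q_{k-1} + q_{k-2} (p₋₁ = 1, q₋₁ = 0):
  k = 0: a₀ = 2; p₀/q₀ = 2/1; p₀² − 7·q₀² = 4 − 7 = -3.
  k = 1: m = 2, d = 3, a = ⌊(2 + 2)/3⌋ = 1; p/q = (1·2 + 1)/(1·1 + 0) = 3/1; p² − 7·q² = 9 − 7 = 2.
  k = 2: m = 1, d = 2, a = ⌊(2 + 1)/2⌋ = 1; p/q = (1·3 + 2)/(1·1 + 1) = 5/2; p² − 7·q² = 25 − 28 = -3.
  k = 3: m = 1, d = 3, a = ⌊(2 + 1)/3⌋ = 1; p/q = (1·5 + 3)/(1·2 + 1) = 8/3; p² − 7·q² = 64 − 63 = 1.
  The first convergent with p² − 7·q² = 1 gives the fundamental solution (x₁, y₁) = (8, 3).
Step 2: Apply the recurrence (x_{n+1}, y_{n+1}) = (x₁x_n + 7y₁y_n, x₁y_n + y₁x_n) repeatedly.
  From (x_1, y_1) = (8, 3): x_2 = 8·8 + 7·3·3 = 127; y_2 = 8·3 + 3·8 = 48.
  From (x_2, y_2) = (127, 48): x_3 = 8·127 + 7·3·48 = 2024; y_3 = 8·48 + 3·127 = 765.
  From (x_3, y_3) = (2024, 765): x_4 = 8·2024 + 7·3·765 = 32257; y_4 = 8·765 + 3·2024 = 12192.
  From (x_4, y_4) = (32257, 12192): x_5 = 8·32257 + 7·3·12192 = 514088; y_5 = 8·12192 + 3·32257 = 194307.
  From (x_5, y_5) = (514088, 194307): x_6 = 8·514088 + 7·3·194307 = 8193151; y_6 = 8·194307 + 3·514088 = 3096720.
  From (x_6, y_6) = (8193151, 3096720): x_7 = 8·8193151 + 7·3·3096720 = 130576328; y_7 = 8·3096720 + 3·8193151 = 49353213.
  From (x_7, y_7) = (130576328, 49353213): x_8 = 8·130576328 + 7·3·49353213 = 2081028097; y_8 = 8·49353213 + 3·130576328 = 786554688.
Step 3: Verify x_8² - 7·y_8² = 4330677940503441409 - 4330677940503441408 = 1 (should be 1). ✓

(x_1, y_1) = (8, 3); (x_8, y_8) = (2081028097, 786554688).


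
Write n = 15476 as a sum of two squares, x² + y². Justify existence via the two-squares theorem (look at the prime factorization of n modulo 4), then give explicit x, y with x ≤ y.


Step 1: Factor n = 15476 = 2^2 · 53 · 73.
Step 2: Check the mod-4 condition on each prime factor: 2 = 2 (special); 53 ≡ 1 (mod 4), exponent 1; 73 ≡ 1 (mod 4), exponent 1.
All primes ≡ 3 (mod 4) appear to even exponent (or don't appear), so by the two-squares theorem n IS expressible as a sum of two squares.
Step 3: Build a representation. Group n = k² · m with k = 2 and m = 53 · 73 = 3869 (a product of primes ≡ 1 (mod 4)); a representation of m scales to one of n via (k·x)² + (k·y)² = k²(x² + y²). Each prime p ≡ 1 (mod 4) is itself a sum of two squares; find a² by testing p − a² for a perfect square:
  53: 53 − 1² = 52, 53 − 2² = 49 = 7² ⇒ 53 = 2² + 7².
  73: 73 − 1² = 72, 73 − 2² = 69, 73 − 3² = 64 = 8² ⇒ 73 = 3² + 8².
  Combine using the Brahmagupta–Fibonacci identity (a² + b²)(c² + d²) = (ac − bd)² + (ad + bc)² = (ac + bd)² + (ad − bc)²:
  53 · 73 = 3869: from (2² + 7²)(3² + 8²), take (2·3 − 7·8, 2·8 + 7·3) = (6 − 56, 16 + 21) = (-50, 37); dropping signs (only squares matter) gives (50, 37); check 50² + 37² = 2500 + 1369 = 3869 ✓.
  Scale by k = 2: (2·50, 2·37) = (100, 74).
Step 4: Order so x ≤ y and verify: 74² + 100² = 5476 + 10000 = 15476 = n. ✓

n = 15476 = 74² + 100² (one valid representation with x ≤ y).


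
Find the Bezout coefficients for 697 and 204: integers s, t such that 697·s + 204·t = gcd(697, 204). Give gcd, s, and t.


Euclidean algorithm on (697, 204) — divide until remainder is 0:
  697 = 3 · 204 + 85
  204 = 2 · 85 + 34
  85 = 2 · 34 + 17
  34 = 2 · 17 + 0
gcd(697, 204) = 17.
Track Bezout coefficients alongside the remainders: start with r₀ = 697 = a·1 + b·0 (s = 1, t = 0) and r₁ = 204 = a·0 + b·1 (s = 0, t = 1); each new remainder r_{k+1} = r_{k-1} − q_k·r_k inherits s_{k+1} = s_{k-1} − q_k·s_k, t_{k+1} = t_{k-1} − q_k·t_k, so r_k = a·s_k + b·t_k at every step:
  q = 3: r = 85, s = 1 − 3·0 = 1, t = 0 − 3·1 = -3  (check: 697·1 + 204·(-3) = 85)
  q = 2: r = 34, s = 0 − 2·1 = -2, t = 1 − 2·(-3) = 7  (check: 697·(-2) + 204·7 = 34)
  q = 2: r = 17, s = 1 − 2·(-2) = 5, t = -3 − 2·7 = -17  (check: 697·5 + 204·(-17) = 17)
The row with r = 17 (the gcd) gives the Bezout coefficients s = 5, t = -17.
Result: 697 · (5) + 204 · (-17) = 17.

gcd(697, 204) = 17; s = 5, t = -17 (check: 697·5 + 204·(-17) = 17).


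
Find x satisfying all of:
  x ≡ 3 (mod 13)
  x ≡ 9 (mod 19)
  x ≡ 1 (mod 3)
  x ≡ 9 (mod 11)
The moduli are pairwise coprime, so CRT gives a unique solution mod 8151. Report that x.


Product of moduli M = 13 · 19 · 3 · 11 = 8151.
Merge one congruence at a time:
  Start: x ≡ 3 (mod 13).
  Combine with x ≡ 9 (mod 19); new modulus lcm = 247.
    Write x = 3 + 13·t and substitute into x ≡ 9 (mod 19): 13·t ≡ 9 − 3 = 6 (mod 19).
    The inverse of 13 mod 19 is 3 (since 13·3 = 39 = 2·19 + 1), so t ≡ 3·6 = 18 ≡ 18 (mod 19).
    Then x = 3 + 13·18 = 237, valid modulo lcm(13, 19) = 247: x ≡ 237 (mod 247).
  Combine with x ≡ 1 (mod 3); new modulus lcm = 741.
    Write x = 237 + 247·t and substitute into x ≡ 1 (mod 3): 247·t ≡ 1 − 237 = -236 (mod 3).
    Reduce coefficients mod 3: 1·t ≡ 1 (mod 3).
    So t ≡ 1 (mod 3).
    Then x = 237 + 247·1 = 484, valid modulo lcm(247, 3) = 741: x ≡ 484 (mod 741).
  Combine with x ≡ 9 (mod 11); new modulus lcm = 8151.
    Write x = 484 + 741·t and substitute into x ≡ 9 (mod 11): 741·t ≡ 9 − 484 = -475 (mod 11).
    Reduce coefficients mod 11: 4·t ≡ 9 (mod 11).
    The inverse of 4 mod 11 is 3 (since 4·3 = 12 = 1·11 + 1), so t ≡ 3·9 = 27 ≡ 5 (mod 11).
    Then x = 484 + 741·5 = 4189, valid modulo lcm(741, 11) = 8151: x ≡ 4189 (mod 8151).
Verify against each original: 4189 mod 13 = 3, 4189 mod 19 = 9, 4189 mod 3 = 1, 4189 mod 11 = 9.

x ≡ 4189 (mod 8151).


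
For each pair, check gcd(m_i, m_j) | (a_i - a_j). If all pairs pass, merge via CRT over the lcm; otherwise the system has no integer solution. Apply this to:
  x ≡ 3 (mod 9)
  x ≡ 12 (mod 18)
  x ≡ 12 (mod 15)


Moduli 9, 18, 15 are not pairwise coprime, so CRT works modulo lcm(m_i) when all pairwise compatibility conditions hold.
Pairwise compatibility: gcd(m_i, m_j) must divide a_i - a_j for every pair.
Merge one congruence at a time:
  Start: x ≡ 3 (mod 9).
  Combine with x ≡ 12 (mod 18): gcd(9, 18) = 9; 12 - 3 = 9, which IS divisible by 9, so compatible.
    Write x = 3 + 9·t and substitute into x ≡ 12 (mod 18): 9·t ≡ 12 − 3 = 9 (mod 18).
    Divide the congruence (and modulus) by g = 9: 1·t ≡ 1 (mod 2).
    So t ≡ 1 (mod 2).
    Then x = 3 + 9·1 = 12, valid modulo lcm(9, 18) = 18: x ≡ 12 (mod 18).
  Combine with x ≡ 12 (mod 15): gcd(18, 15) = 3; 12 - 12 = 0, which IS divisible by 3, so compatible.
    Write x = 12 + 18·t and substitute into x ≡ 12 (mod 15): 18·t ≡ 12 − 12 = 0 (mod 15).
    Divide the congruence (and modulus) by g = 3: 6·t ≡ 0 (mod 5).
    Reduce coefficients mod 5: 1·t ≡ 0 (mod 5).
    So t ≡ 0 (mod 5).
    Then x = 12 + 18·0 = 12, valid modulo lcm(18, 15) = 90: x ≡ 12 (mod 90).
Verify: 12 mod 9 = 3, 12 mod 18 = 12, 12 mod 15 = 12.

x ≡ 12 (mod 90).


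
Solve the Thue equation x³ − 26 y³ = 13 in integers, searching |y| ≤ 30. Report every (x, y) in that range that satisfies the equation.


The equation is x³ - 26y³ = 13. For fixed y, x³ = 26·y³ + 13, so a solution requires the RHS to be a perfect cube.
Strategy: iterate y from -30 to 30, compute RHS = 26·y³ + 13, and check whether it is a (positive or negative) perfect cube.
Check small values of y:
  y = 0: RHS = 13 is not a perfect cube.
  y = 1: RHS = 39 is not a perfect cube.
  y = -1: RHS = -13 is not a perfect cube.
  y = 2: RHS = 221 is not a perfect cube.
  y = -2: RHS = -195 is not a perfect cube.
  y = 3: RHS = 715 is not a perfect cube.
  y = -3: RHS = -689 is not a perfect cube.
Continuing the search up to |y| = 30 finds no solutions either.
No (x, y) in the scanned range satisfies the equation.

No integer solutions with |y| ≤ 30.


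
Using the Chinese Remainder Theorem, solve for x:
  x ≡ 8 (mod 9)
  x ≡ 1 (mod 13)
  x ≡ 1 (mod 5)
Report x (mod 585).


Moduli 9, 13, 5 are pairwise coprime; by CRT there is a unique solution modulo M = 9 · 13 · 5 = 585.
Solve pairwise, accumulating the modulus:
  Start with x ≡ 8 (mod 9).
  Combine with x ≡ 1 (mod 13): since gcd(9, 13) = 1, we get a unique residue mod 117.
    Write x = 8 + 9·t and substitute into x ≡ 1 (mod 13): 9·t ≡ 1 − 8 = -7 (mod 13).
    Reduce coefficients mod 13: 9·t ≡ 6 (mod 13).
    The inverse of 9 mod 13 is 3 (since 9·3 = 27 = 2·13 + 1), so t ≡ 3·6 = 18 ≡ 5 (mod 13).
    Then x = 8 + 9·5 = 53, valid modulo lcm(9, 13) = 117: x ≡ 53 (mod 117).
  Combine with x ≡ 1 (mod 5): since gcd(117, 5) = 1, we get a unique residue mod 585.
    Write x = 53 + 117·t and substitute into x ≡ 1 (mod 5): 117·t ≡ 1 − 53 = -52 (mod 5).
    Reduce coefficients mod 5: 2·t ≡ 3 (mod 5).
    The inverse of 2 mod 5 is 3 (since 2·3 = 6 = 1·5 + 1), so t ≡ 3·3 = 9 ≡ 4 (mod 5).
    Then x = 53 + 117·4 = 521, valid modulo lcm(117, 5) = 585: x ≡ 521 (mod 585).
Verify: 521 mod 9 = 8 ✓, 521 mod 13 = 1 ✓, 521 mod 5 = 1 ✓.

x ≡ 521 (mod 585).


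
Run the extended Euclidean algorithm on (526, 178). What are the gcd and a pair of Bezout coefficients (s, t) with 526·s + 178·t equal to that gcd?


Euclidean algorithm on (526, 178) — divide until remainder is 0:
  526 = 2 · 178 + 170
  178 = 1 · 170 + 8
  170 = 21 · 8 + 2
  8 = 4 · 2 + 0
gcd(526, 178) = 2.
Track Bezout coefficients alongside the remainders: start with r₀ = 526 = a·1 + b·0 (s = 1, t = 0) and r₁ = 178 = a·0 + b·1 (s = 0, t = 1); each new remainder r_{k+1} = r_{k-1} − q_k·r_k inherits s_{k+1} = s_{k-1} − q_k·s_k, t_{k+1} = t_{k-1} − q_k·t_k, so r_k = a·s_k + b·t_k at every step:
  q = 2: r = 170, s = 1 − 2·0 = 1, t = 0 − 2·1 = -2  (check: 526·1 + 178·(-2) = 170)
  q = 1: r = 8, s = 0 − 1·1 = -1, t = 1 − 1·(-2) = 3  (check: 526·(-1) + 178·3 = 8)
  q = 21: r = 2, s = 1 − 21·(-1) = 22, t = -2 − 21·3 = -65  (check: 526·22 + 178·(-65) = 2)
The row with r = 2 (the gcd) gives the Bezout coefficients s = 22, t = -65.
Result: 526 · (22) + 178 · (-65) = 2.

gcd(526, 178) = 2; s = 22, t = -65 (check: 526·22 + 178·(-65) = 2).


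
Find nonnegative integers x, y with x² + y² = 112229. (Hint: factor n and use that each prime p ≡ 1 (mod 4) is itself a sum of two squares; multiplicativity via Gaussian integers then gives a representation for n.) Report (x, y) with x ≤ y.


Step 1: Factor n = 112229 = 13 · 89 · 97.
Step 2: Check the mod-4 condition on each prime factor: 13 ≡ 1 (mod 4), exponent 1; 89 ≡ 1 (mod 4), exponent 1; 97 ≡ 1 (mod 4), exponent 1.
All primes ≡ 3 (mod 4) appear to even exponent (or don't appear), so by the two-squares theorem n IS expressible as a sum of two squares.
Step 3: Build a representation. Here n = 13 · 89 · 97 is a product of primes ≡ 1 (mod 4). Each prime p ≡ 1 (mod 4) is itself a sum of two squares; find a² by testing p − a² for a perfect square:
  13: 13 − 1² = 12, 13 − 2² = 9 = 3² ⇒ 13 = 2² + 3².
  89: 89 − 1² = 88, 89 − 2² = 85, 89 − 3² = 80, 89 − 4² = 73, 89 − 5² = 64 = 8² ⇒ 89 = 5² + 8².
  97: 97 − 1² = 96, 97 − 2² = 93, 97 − 3² = 88, 97 − 4² = 81 = 9² ⇒ 97 = 4² + 9².
  Combine using the Brahmagupta–Fibonacci identity (a² + b²)(c² + d²) = (ac − bd)² + (ad + bc)² = (ac + bd)² + (ad − bc)²:
  13 · 89 = 1157: from (2² + 3²)(5² + 8²), take (2·5 − 3·8, 2·8 + 3·5) = (10 − 24, 16 + 15) = (-14, 31); dropping signs (only squares matter) gives (14, 31); check 14² + 31² = 196 + 961 = 1157 ✓.
  1157 · 97 = 112229: from (14² + 31²)(4² + 9²), take (14·4 − 31·9, 14·9 + 31·4) = (56 − 279, 126 + 124) = (-223, 250); dropping signs (only squares matter) gives (223, 250); check 223² + 250² = 49729 + 62500 = 112229 ✓.
Step 4: Order so x ≤ y and verify: 223² + 250² = 49729 + 62500 = 112229 = n. ✓

n = 112229 = 223² + 250² (one valid representation with x ≤ y).


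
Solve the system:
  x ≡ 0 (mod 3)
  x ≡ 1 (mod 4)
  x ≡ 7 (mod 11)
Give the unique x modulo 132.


Moduli 3, 4, 11 are pairwise coprime; by CRT there is a unique solution modulo M = 3 · 4 · 11 = 132.
Solve pairwise, accumulating the modulus:
  Start with x ≡ 0 (mod 3).
  Combine with x ≡ 1 (mod 4): since gcd(3, 4) = 1, we get a unique residue mod 12.
    Write x = 0 + 3·t and substitute into x ≡ 1 (mod 4): 3·t ≡ 1 − 0 = 1 (mod 4).
    The inverse of 3 mod 4 is 3 (since 3·3 = 9 = 2·4 + 1), so t ≡ 3·1 = 3 ≡ 3 (mod 4).
    Then x = 0 + 3·3 = 9, valid modulo lcm(3, 4) = 12: x ≡ 9 (mod 12).
  Combine with x ≡ 7 (mod 11): since gcd(12, 11) = 1, we get a unique residue mod 132.
    Write x = 9 + 12·t and substitute into x ≡ 7 (mod 11): 12·t ≡ 7 − 9 = -2 (mod 11).
    Reduce coefficients mod 11: 1·t ≡ 9 (mod 11).
    So t ≡ 9 (mod 11).
    Then x = 9 + 12·9 = 117, valid modulo lcm(12, 11) = 132: x ≡ 117 (mod 132).
Verify: 117 mod 3 = 0 ✓, 117 mod 4 = 1 ✓, 117 mod 11 = 7 ✓.

x ≡ 117 (mod 132).


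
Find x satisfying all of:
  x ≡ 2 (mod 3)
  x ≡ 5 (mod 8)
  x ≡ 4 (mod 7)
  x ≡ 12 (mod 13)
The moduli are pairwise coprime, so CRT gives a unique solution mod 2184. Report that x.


Product of moduli M = 3 · 8 · 7 · 13 = 2184.
Merge one congruence at a time:
  Start: x ≡ 2 (mod 3).
  Combine with x ≡ 5 (mod 8); new modulus lcm = 24.
    Write x = 2 + 3·t and substitute into x ≡ 5 (mod 8): 3·t ≡ 5 − 2 = 3 (mod 8).
    The inverse of 3 mod 8 is 3 (since 3·3 = 9 = 1·8 + 1), so t ≡ 3·3 = 9 ≡ 1 (mod 8).
    Then x = 2 + 3·1 = 5, valid modulo lcm(3, 8) = 24: x ≡ 5 (mod 24).
  Combine with x ≡ 4 (mod 7); new modulus lcm = 168.
    Write x = 5 + 24·t and substitute into x ≡ 4 (mod 7): 24·t ≡ 4 − 5 = -1 (mod 7).
    Reduce coefficients mod 7: 3·t ≡ 6 (mod 7).
    The inverse of 3 mod 7 is 5 (since 3·5 = 15 = 2·7 + 1), so t ≡ 5·6 = 30 ≡ 2 (mod 7).
    Then x = 5 + 24·2 = 53, valid modulo lcm(24, 7) = 168: x ≡ 53 (mod 168).
  Combine with x ≡ 12 (mod 13); new modulus lcm = 2184.
    Write x = 53 + 168·t and substitute into x ≡ 12 (mod 13): 168·t ≡ 12 − 53 = -41 (mod 13).
    Reduce coefficients mod 13: 12·t ≡ 11 (mod 13).
    The inverse of 12 mod 13 is 12 (since 12·12 = 144 = 11·13 + 1), so t ≡ 12·11 = 132 ≡ 2 (mod 13).
    Then x = 53 + 168·2 = 389, valid modulo lcm(168, 13) = 2184: x ≡ 389 (mod 2184).
Verify against each original: 389 mod 3 = 2, 389 mod 8 = 5, 389 mod 7 = 4, 389 mod 13 = 12.

x ≡ 389 (mod 2184).


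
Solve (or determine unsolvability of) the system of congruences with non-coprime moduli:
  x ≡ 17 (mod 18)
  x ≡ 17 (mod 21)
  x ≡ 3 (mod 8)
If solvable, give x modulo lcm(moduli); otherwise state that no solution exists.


Moduli 18, 21, 8 are not pairwise coprime, so CRT works modulo lcm(m_i) when all pairwise compatibility conditions hold.
Pairwise compatibility: gcd(m_i, m_j) must divide a_i - a_j for every pair.
Merge one congruence at a time:
  Start: x ≡ 17 (mod 18).
  Combine with x ≡ 17 (mod 21): gcd(18, 21) = 3; 17 - 17 = 0, which IS divisible by 3, so compatible.
    Write x = 17 + 18·t and substitute into x ≡ 17 (mod 21): 18·t ≡ 17 − 17 = 0 (mod 21).
    Divide the congruence (and modulus) by g = 3: 6·t ≡ 0 (mod 7).
    The inverse of 6 mod 7 is 6 (since 6·6 = 36 = 5·7 + 1), so t ≡ 6·0 = 0 ≡ 0 (mod 7).
    Then x = 17 + 18·0 = 17, valid modulo lcm(18, 21) = 126: x ≡ 17 (mod 126).
  Combine with x ≡ 3 (mod 8): gcd(126, 8) = 2; 3 - 17 = -14, which IS divisible by 2, so compatible.
    Write x = 17 + 126·t and substitute into x ≡ 3 (mod 8): 126·t ≡ 3 − 17 = -14 (mod 8).
    Divide the congruence (and modulus) by g = 2: 63·t ≡ -7 (mod 4).
    Reduce coefficients mod 4: 3·t ≡ 1 (mod 4).
    The inverse of 3 mod 4 is 3 (since 3·3 = 9 = 2·4 + 1), so t ≡ 3·1 = 3 ≡ 3 (mod 4).
    Then x = 17 + 126·3 = 395, valid modulo lcm(126, 8) = 504: x ≡ 395 (mod 504).
Verify: 395 mod 18 = 17, 395 mod 21 = 17, 395 mod 8 = 3.

x ≡ 395 (mod 504).


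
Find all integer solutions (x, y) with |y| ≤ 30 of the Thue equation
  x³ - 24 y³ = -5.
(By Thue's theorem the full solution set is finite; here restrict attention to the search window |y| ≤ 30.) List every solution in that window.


The equation is x³ - 24y³ = -5. For fixed y, x³ = 24·y³ − 5, so a solution requires the RHS to be a perfect cube.
Strategy: iterate y from -30 to 30, compute RHS = 24·y³ − 5, and check whether it is a (positive or negative) perfect cube.
Check small values of y:
  y = 0: RHS = -5 is not a perfect cube.
  y = 1: RHS = 19 is not a perfect cube.
  y = -1: RHS = -29 is not a perfect cube.
  y = 2: RHS = 187 is not a perfect cube.
  y = -2: RHS = -197 is not a perfect cube.
  y = 3: RHS = 643 is not a perfect cube.
  y = -3: RHS = -653 is not a perfect cube.
Continuing the search up to |y| = 30 finds no solutions either.
No (x, y) in the scanned range satisfies the equation.

No integer solutions with |y| ≤ 30.


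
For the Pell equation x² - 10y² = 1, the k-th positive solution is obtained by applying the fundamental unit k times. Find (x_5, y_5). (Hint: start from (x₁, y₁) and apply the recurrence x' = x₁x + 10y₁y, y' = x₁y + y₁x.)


Step 1: Find the fundamental solution (x₁, y₁) of x² - 10y² = 1.
  Expand √10 as a continued fraction. a₀ = ⌊√10⌋ = 3; iterate m_{k+1} = d_k·a_k − m_k, d_{k+1} = (10 − m_{k+1}²)/d_k, a_{k+1} = ⌊(a₀ + m_{k+1})/d_{k+1}⌋ (starting m₀ = 0, d₀ = 1), with convergents p_k = a_k·p_{k-1} + p_{k-2}, q_k = a_k·q_{k-1} + q_{k-2} (p₋₁ = 1, q₋₁ = 0):
  k = 0: a₀ = 3; p₀/q₀ = 3/1; p₀² − 10·q₀² = 9 − 10 = -1.
  k = 1: m = 3, d = 1, a = ⌊(3 + 3)/1⌋ = 6; p/q = (6·3 + 1)/(6·1 + 0) = 19/6; p² − 10·q² = 361 − 360 = 1.
  The first convergent with p² − 10·q² = 1 gives the fundamental solution (x₁, y₁) = (19, 6).
Step 2: Apply the recurrence (x_{n+1}, y_{n+1}) = (x₁x_n + 10y₁y_n, x₁y_n + y₁x_n) repeatedly.
  From (x_1, y_1) = (19, 6): x_2 = 19·19 + 10·6·6 = 721; y_2 = 19·6 + 6·19 = 228.
  From (x_2, y_2) = (721, 228): x_3 = 19·721 + 10·6·228 = 27379; y_3 = 19·228 + 6·721 = 8658.
  From (x_3, y_3) = (27379, 8658): x_4 = 19·27379 + 10·6·8658 = 1039681; y_4 = 19·8658 + 6·27379 = 328776.
  From (x_4, y_4) = (1039681, 328776): x_5 = 19·1039681 + 10·6·328776 = 39480499; y_5 = 19·328776 + 6·1039681 = 12484830.
Step 3: Verify x_5² - 10·y_5² = 1558709801289001 - 1558709801289000 = 1 (should be 1). ✓

(x_1, y_1) = (19, 6); (x_5, y_5) = (39480499, 12484830).


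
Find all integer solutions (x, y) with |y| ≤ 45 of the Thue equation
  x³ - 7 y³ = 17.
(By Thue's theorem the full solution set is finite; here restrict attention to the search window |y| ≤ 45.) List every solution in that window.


The equation is x³ - 7y³ = 17. For fixed y, x³ = 7·y³ + 17, so a solution requires the RHS to be a perfect cube.
Strategy: iterate y from -45 to 45, compute RHS = 7·y³ + 17, and check whether it is a (positive or negative) perfect cube.
Check small values of y:
  y = 0: RHS = 17 is not a perfect cube.
  y = 1: RHS = 24 is not a perfect cube.
  y = -1: RHS = 10 is not a perfect cube.
  y = 2: RHS = 73 is not a perfect cube.
  y = -2: RHS = -39 is not a perfect cube.
  y = 3: RHS = 206 is not a perfect cube.
  y = -3: RHS = -172 is not a perfect cube.
Continuing the search up to |y| = 45 finds no solutions either.
No (x, y) in the scanned range satisfies the equation.

No integer solutions with |y| ≤ 45.


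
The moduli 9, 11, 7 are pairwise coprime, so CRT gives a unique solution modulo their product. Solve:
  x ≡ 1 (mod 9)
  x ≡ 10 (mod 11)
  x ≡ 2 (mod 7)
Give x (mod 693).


Moduli 9, 11, 7 are pairwise coprime; by CRT there is a unique solution modulo M = 9 · 11 · 7 = 693.
Solve pairwise, accumulating the modulus:
  Start with x ≡ 1 (mod 9).
  Combine with x ≡ 10 (mod 11): since gcd(9, 11) = 1, we get a unique residue mod 99.
    Write x = 1 + 9·t and substitute into x ≡ 10 (mod 11): 9·t ≡ 10 − 1 = 9 (mod 11).
    The inverse of 9 mod 11 is 5 (since 9·5 = 45 = 4·11 + 1), so t ≡ 5·9 = 45 ≡ 1 (mod 11).
    Then x = 1 + 9·1 = 10, valid modulo lcm(9, 11) = 99: x ≡ 10 (mod 99).
  Combine with x ≡ 2 (mod 7): since gcd(99, 7) = 1, we get a unique residue mod 693.
    Write x = 10 + 99·t and substitute into x ≡ 2 (mod 7): 99·t ≡ 2 − 10 = -8 (mod 7).
    Reduce coefficients mod 7: 1·t ≡ 6 (mod 7).
    So t ≡ 6 (mod 7).
    Then x = 10 + 99·6 = 604, valid modulo lcm(99, 7) = 693: x ≡ 604 (mod 693).
Verify: 604 mod 9 = 1 ✓, 604 mod 11 = 10 ✓, 604 mod 7 = 2 ✓.

x ≡ 604 (mod 693).


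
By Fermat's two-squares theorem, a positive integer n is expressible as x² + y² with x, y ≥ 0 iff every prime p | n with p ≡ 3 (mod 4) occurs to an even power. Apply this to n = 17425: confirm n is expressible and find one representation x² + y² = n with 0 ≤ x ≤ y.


Step 1: Factor n = 17425 = 5^2 · 17 · 41.
Step 2: Check the mod-4 condition on each prime factor: 5 ≡ 1 (mod 4), exponent 2; 17 ≡ 1 (mod 4), exponent 1; 41 ≡ 1 (mod 4), exponent 1.
All primes ≡ 3 (mod 4) appear to even exponent (or don't appear), so by the two-squares theorem n IS expressible as a sum of two squares.
Step 3: Build a representation. Group n = k² · m with k = 5 and m = 17 · 41 = 697 (a product of primes ≡ 1 (mod 4)); a representation of m scales to one of n via (k·x)² + (k·y)² = k²(x² + y²). Each prime p ≡ 1 (mod 4) is itself a sum of two squares; find a² by testing p − a² for a perfect square:
  17: 17 − 1² = 16 = 4² ⇒ 17 = 1² + 4².
  41: 41 − 1² = 40, 41 − 2² = 37, 41 − 3² = 32, 41 − 4² = 25 = 5² ⇒ 41 = 4² + 5².
  Combine using the Brahmagupta–Fibonacci identity (a² + b²)(c² + d²) = (ac − bd)² + (ad + bc)² = (ac + bd)² + (ad − bc)²:
  17 · 41 = 697: from (1² + 4²)(4² + 5²), take (1·4 − 4·5, 1·5 + 4·4) = (4 − 20, 5 + 16) = (-16, 21); dropping signs (only squares matter) gives (16, 21); check 16² + 21² = 256 + 441 = 697 ✓.
  Scale by k = 5: (5·16, 5·21) = (80, 105).
Step 4: Order so x ≤ y and verify: 80² + 105² = 6400 + 11025 = 17425 = n. ✓

n = 17425 = 80² + 105² (one valid representation with x ≤ y).


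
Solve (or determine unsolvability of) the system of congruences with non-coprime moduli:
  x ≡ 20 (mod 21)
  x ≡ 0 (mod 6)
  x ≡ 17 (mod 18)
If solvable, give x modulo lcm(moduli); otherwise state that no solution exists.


Moduli 21, 6, 18 are not pairwise coprime, so CRT works modulo lcm(m_i) when all pairwise compatibility conditions hold.
Pairwise compatibility: gcd(m_i, m_j) must divide a_i - a_j for every pair.
Merge one congruence at a time:
  Start: x ≡ 20 (mod 21).
  Combine with x ≡ 0 (mod 6): gcd(21, 6) = 3, and 0 - 20 = -20 is NOT divisible by 3.
    ⇒ system is inconsistent (no integer solution).

No solution (the system is inconsistent).


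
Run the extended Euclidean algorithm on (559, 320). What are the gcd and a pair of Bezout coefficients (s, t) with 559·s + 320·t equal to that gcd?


Euclidean algorithm on (559, 320) — divide until remainder is 0:
  559 = 1 · 320 + 239
  320 = 1 · 239 + 81
  239 = 2 · 81 + 77
  81 = 1 · 77 + 4
  77 = 19 · 4 + 1
  4 = 4 · 1 + 0
gcd(559, 320) = 1.
Track Bezout coefficients alongside the remainders: start with r₀ = 559 = a·1 + b·0 (s = 1, t = 0) and r₁ = 320 = a·0 + b·1 (s = 0, t = 1); each new remainder r_{k+1} = r_{k-1} − q_k·r_k inherits s_{k+1} = s_{k-1} − q_k·s_k, t_{k+1} = t_{k-1} − q_k·t_k, so r_k = a·s_k + b·t_k at every step:
  q = 1: r = 239, s = 1 − 1·0 = 1, t = 0 − 1·1 = -1  (check: 559·1 + 320·(-1) = 239)
  q = 1: r = 81, s = 0 − 1·1 = -1, t = 1 − 1·(-1) = 2  (check: 559·(-1) + 320·2 = 81)
  q = 2: r = 77, s = 1 − 2·(-1) = 3, t = -1 − 2·2 = -5  (check: 559·3 + 320·(-5) = 77)
  q = 1: r = 4, s = -1 − 1·3 = -4, t = 2 − 1·(-5) = 7  (check: 559·(-4) + 320·7 = 4)
  q = 19: r = 1, s = 3 − 19·(-4) = 79, t = -5 − 19·7 = -138  (check: 559·79 + 320·(-138) = 1)
The row with r = 1 (the gcd) gives the Bezout coefficients s = 79, t = -138.
Result: 559 · (79) + 320 · (-138) = 1.

gcd(559, 320) = 1; s = 79, t = -138 (check: 559·79 + 320·(-138) = 1).


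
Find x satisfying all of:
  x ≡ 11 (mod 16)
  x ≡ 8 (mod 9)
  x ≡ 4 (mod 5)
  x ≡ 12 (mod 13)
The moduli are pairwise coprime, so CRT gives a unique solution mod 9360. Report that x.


Product of moduli M = 16 · 9 · 5 · 13 = 9360.
Merge one congruence at a time:
  Start: x ≡ 11 (mod 16).
  Combine with x ≡ 8 (mod 9); new modulus lcm = 144.
    Write x = 11 + 16·t and substitute into x ≡ 8 (mod 9): 16·t ≡ 8 − 11 = -3 (mod 9).
    Reduce coefficients mod 9: 7·t ≡ 6 (mod 9).
    The inverse of 7 mod 9 is 4 (since 7·4 = 28 = 3·9 + 1), so t ≡ 4·6 = 24 ≡ 6 (mod 9).
    Then x = 11 + 16·6 = 107, valid modulo lcm(16, 9) = 144: x ≡ 107 (mod 144).
  Combine with x ≡ 4 (mod 5); new modulus lcm = 720.
    Write x = 107 + 144·t and substitute into x ≡ 4 (mod 5): 144·t ≡ 4 − 107 = -103 (mod 5).
    Reduce coefficients mod 5: 4·t ≡ 2 (mod 5).
    The inverse of 4 mod 5 is 4 (since 4·4 = 16 = 3·5 + 1), so t ≡ 4·2 = 8 ≡ 3 (mod 5).
    Then x = 107 + 144·3 = 539, valid modulo lcm(144, 5) = 720: x ≡ 539 (mod 720).
  Combine with x ≡ 12 (mod 13); new modulus lcm = 9360.
    Write x = 539 + 720·t and substitute into x ≡ 12 (mod 13): 720·t ≡ 12 − 539 = -527 (mod 13).
    Reduce coefficients mod 13: 5·t ≡ 6 (mod 13).
    The inverse of 5 mod 13 is 8 (since 5·8 = 40 = 3·13 + 1), so t ≡ 8·6 = 48 ≡ 9 (mod 13).
    Then x = 539 + 720·9 = 7019, valid modulo lcm(720, 13) = 9360: x ≡ 7019 (mod 9360).
Verify against each original: 7019 mod 16 = 11, 7019 mod 9 = 8, 7019 mod 5 = 4, 7019 mod 13 = 12.

x ≡ 7019 (mod 9360).


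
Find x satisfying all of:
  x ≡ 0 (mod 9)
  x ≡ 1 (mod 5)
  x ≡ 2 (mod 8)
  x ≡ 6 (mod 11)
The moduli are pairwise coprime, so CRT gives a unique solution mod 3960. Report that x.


Product of moduli M = 9 · 5 · 8 · 11 = 3960.
Merge one congruence at a time:
  Start: x ≡ 0 (mod 9).
  Combine with x ≡ 1 (mod 5); new modulus lcm = 45.
    Write x = 0 + 9·t and substitute into x ≡ 1 (mod 5): 9·t ≡ 1 − 0 = 1 (mod 5).
    Reduce coefficients mod 5: 4·t ≡ 1 (mod 5).
    The inverse of 4 mod 5 is 4 (since 4·4 = 16 = 3·5 + 1), so t ≡ 4·1 = 4 ≡ 4 (mod 5).
    Then x = 0 + 9·4 = 36, valid modulo lcm(9, 5) = 45: x ≡ 36 (mod 45).
  Combine with x ≡ 2 (mod 8); new modulus lcm = 360.
    Write x = 36 + 45·t and substitute into x ≡ 2 (mod 8): 45·t ≡ 2 − 36 = -34 (mod 8).
    Reduce coefficients mod 8: 5·t ≡ 6 (mod 8).
    The inverse of 5 mod 8 is 5 (since 5·5 = 25 = 3·8 + 1), so t ≡ 5·6 = 30 ≡ 6 (mod 8).
    Then x = 36 + 45·6 = 306, valid modulo lcm(45, 8) = 360: x ≡ 306 (mod 360).
  Combine with x ≡ 6 (mod 11); new modulus lcm = 3960.
    Write x = 306 + 360·t and substitute into x ≡ 6 (mod 11): 360·t ≡ 6 − 306 = -300 (mod 11).
    Reduce coefficients mod 11: 8·t ≡ 8 (mod 11).
    The inverse of 8 mod 11 is 7 (since 8·7 = 56 = 5·11 + 1), so t ≡ 7·8 = 56 ≡ 1 (mod 11).
    Then x = 306 + 360·1 = 666, valid modulo lcm(360, 11) = 3960: x ≡ 666 (mod 3960).
Verify against each original: 666 mod 9 = 0, 666 mod 5 = 1, 666 mod 8 = 2, 666 mod 11 = 6.

x ≡ 666 (mod 3960).


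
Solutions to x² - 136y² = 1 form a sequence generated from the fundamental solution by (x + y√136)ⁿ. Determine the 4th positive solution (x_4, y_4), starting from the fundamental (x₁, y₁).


Step 1: Find the fundamental solution (x₁, y₁) of x² - 136y² = 1.
  Expand √136 as a continued fraction. a₀ = ⌊√136⌋ = 11; iterate m_{k+1} = d_k·a_k − m_k, d_{k+1} = (136 − m_{k+1}²)/d_k, a_{k+1} = ⌊(a₀ + m_{k+1})/d_{k+1}⌋ (starting m₀ = 0, d₀ = 1), with convergents p_k = a_k·p_{k-1} + p_{k-2}, q_k = a_k·q_{k-1} + q_{k-2} (p₋₁ = 1, q₋₁ = 0):
  k = 0: a₀ = 11; p₀/q₀ = 11/1; p₀² − 136·q₀² = 121 − 136 = -15.
  k = 1: m = 11, d = 15, a = ⌊(11 + 11)/15⌋ = 1; p/q = (1·11 + 1)/(1·1 + 0) = 12/1; p² − 136·q² = 144 − 136 = 8.
  k = 2: m = 4, d = 8, a = ⌊(11 + 4)/8⌋ = 1; p/q = (1·12 + 11)/(1·1 + 1) = 23/2; p² − 136·q² = 529 − 544 = -15.
  k = 3: m = 4, d = 15, a = ⌊(11 + 4)/15⌋ = 1; p/q = (1·23 + 12)/(1·2 + 1) = 35/3; p² − 136·q² = 1225 − 1224 = 1.
  The first convergent with p² − 136·q² = 1 gives the fundamental solution (x₁, y₁) = (35, 3).
Step 2: Apply the recurrence (x_{n+1}, y_{n+1}) = (x₁x_n + 136y₁y_n, x₁y_n + y₁x_n) repeatedly.
  From (x_1, y_1) = (35, 3): x_2 = 35·35 + 136·3·3 = 2449; y_2 = 35·3 + 3·35 = 210.
  From (x_2, y_2) = (2449, 210): x_3 = 35·2449 + 136·3·210 = 171395; y_3 = 35·210 + 3·2449 = 14697.
  From (x_3, y_3) = (171395, 14697): x_4 = 35·171395 + 136·3·14697 = 11995201; y_4 = 35·14697 + 3·171395 = 1028580.
Step 3: Verify x_4² - 136·y_4² = 143884847030401 - 143884847030400 = 1 (should be 1). ✓

(x_1, y_1) = (35, 3); (x_4, y_4) = (11995201, 1028580).


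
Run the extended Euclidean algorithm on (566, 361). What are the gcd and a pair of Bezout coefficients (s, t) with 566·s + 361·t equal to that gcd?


Euclidean algorithm on (566, 361) — divide until remainder is 0:
  566 = 1 · 361 + 205
  361 = 1 · 205 + 156
  205 = 1 · 156 + 49
  156 = 3 · 49 + 9
  49 = 5 · 9 + 4
  9 = 2 · 4 + 1
  4 = 4 · 1 + 0
gcd(566, 361) = 1.
Track Bezout coefficients alongside the remainders: start with r₀ = 566 = a·1 + b·0 (s = 1, t = 0) and r₁ = 361 = a·0 + b·1 (s = 0, t = 1); each new remainder r_{k+1} = r_{k-1} − q_k·r_k inherits s_{k+1} = s_{k-1} − q_k·s_k, t_{k+1} = t_{k-1} − q_k·t_k, so r_k = a·s_k + b·t_k at every step:
  q = 1: r = 205, s = 1 − 1·0 = 1, t = 0 − 1·1 = -1  (check: 566·1 + 361·(-1) = 205)
  q = 1: r = 156, s = 0 − 1·1 = -1, t = 1 − 1·(-1) = 2  (check: 566·(-1) + 361·2 = 156)
  q = 1: r = 49, s = 1 − 1·(-1) = 2, t = -1 − 1·2 = -3  (check: 566·2 + 361·(-3) = 49)
  q = 3: r = 9, s = -1 − 3·2 = -7, t = 2 − 3·(-3) = 11  (check: 566·(-7) + 361·11 = 9)
  q = 5: r = 4, s = 2 − 5·(-7) = 37, t = -3 − 5·11 = -58  (check: 566·37 + 361·(-58) = 4)
  q = 2: r = 1, s = -7 − 2·37 = -81, t = 11 − 2·(-58) = 127  (check: 566·(-81) + 361·127 = 1)
The row with r = 1 (the gcd) gives the Bezout coefficients s = -81, t = 127.
Result: 566 · (-81) + 361 · (127) = 1.

gcd(566, 361) = 1; s = -81, t = 127 (check: 566·(-81) + 361·127 = 1).


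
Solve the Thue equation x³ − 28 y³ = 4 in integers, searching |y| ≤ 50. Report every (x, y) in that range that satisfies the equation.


The equation is x³ - 28y³ = 4. For fixed y, x³ = 28·y³ + 4, so a solution requires the RHS to be a perfect cube.
Strategy: iterate y from -50 to 50, compute RHS = 28·y³ + 4, and check whether it is a (positive or negative) perfect cube.
Check small values of y:
  y = 0: RHS = 4 is not a perfect cube.
  y = 1: RHS = 32 is not a perfect cube.
  y = -1: RHS = -24 is not a perfect cube.
  y = 2: RHS = 228 is not a perfect cube.
  y = -2: RHS = -220 is not a perfect cube.
  y = 3: RHS = 760 is not a perfect cube.
  y = -3: RHS = -752 is not a perfect cube.
Continuing the search up to |y| = 50 finds no solutions either.
No (x, y) in the scanned range satisfies the equation.

No integer solutions with |y| ≤ 50.


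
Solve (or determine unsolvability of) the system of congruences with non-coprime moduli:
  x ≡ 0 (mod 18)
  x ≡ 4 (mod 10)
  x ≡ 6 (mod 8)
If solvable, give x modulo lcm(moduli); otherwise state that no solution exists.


Moduli 18, 10, 8 are not pairwise coprime, so CRT works modulo lcm(m_i) when all pairwise compatibility conditions hold.
Pairwise compatibility: gcd(m_i, m_j) must divide a_i - a_j for every pair.
Merge one congruence at a time:
  Start: x ≡ 0 (mod 18).
  Combine with x ≡ 4 (mod 10): gcd(18, 10) = 2; 4 - 0 = 4, which IS divisible by 2, so compatible.
    Write x = 0 + 18·t and substitute into x ≡ 4 (mod 10): 18·t ≡ 4 − 0 = 4 (mod 10).
    Divide the congruence (and modulus) by g = 2: 9·t ≡ 2 (mod 5).
    Reduce coefficients mod 5: 4·t ≡ 2 (mod 5).
    The inverse of 4 mod 5 is 4 (since 4·4 = 16 = 3·5 + 1), so t ≡ 4·2 = 8 ≡ 3 (mod 5).
    Then x = 0 + 18·3 = 54, valid modulo lcm(18, 10) = 90: x ≡ 54 (mod 90).
  Combine with x ≡ 6 (mod 8): gcd(90, 8) = 2; 6 - 54 = -48, which IS divisible by 2, so compatible.
    Write x = 54 + 90·t and substitute into x ≡ 6 (mod 8): 90·t ≡ 6 − 54 = -48 (mod 8).
    Divide the congruence (and modulus) by g = 2: 45·t ≡ -24 (mod 4).
    Reduce coefficients mod 4: 1·t ≡ 0 (mod 4).
    So t ≡ 0 (mod 4).
    Then x = 54 + 90·0 = 54, valid modulo lcm(90, 8) = 360: x ≡ 54 (mod 360).
Verify: 54 mod 18 = 0, 54 mod 10 = 4, 54 mod 8 = 6.

x ≡ 54 (mod 360).


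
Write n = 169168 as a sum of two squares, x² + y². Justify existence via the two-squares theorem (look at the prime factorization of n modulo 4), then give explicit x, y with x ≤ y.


Step 1: Factor n = 169168 = 2^4 · 97 · 109.
Step 2: Check the mod-4 condition on each prime factor: 2 = 2 (special); 97 ≡ 1 (mod 4), exponent 1; 109 ≡ 1 (mod 4), exponent 1.
All primes ≡ 3 (mod 4) appear to even exponent (or don't appear), so by the two-squares theorem n IS expressible as a sum of two squares.
Step 3: Build a representation. Group n = k² · m with k = 4 and m = 97 · 109 = 10573 (a product of primes ≡ 1 (mod 4)); a representation of m scales to one of n via (k·x)² + (k·y)² = k²(x² + y²). Each prime p ≡ 1 (mod 4) is itself a sum of two squares; find a² by testing p − a² for a perfect square:
  97: 97 − 1² = 96, 97 − 2² = 93, 97 − 3² = 88, 97 − 4² = 81 = 9² ⇒ 97 = 4² + 9².
  109: 109 − 1² = 108, 109 − 2² = 105, 109 − 3² = 100 = 10² ⇒ 109 = 3² + 10².
  Combine using the Brahmagupta–Fibonacci identity (a² + b²)(c² + d²) = (ac − bd)² + (ad + bc)² = (ac + bd)² + (ad − bc)²:
  97 · 109 = 10573: from (4² + 9²)(3² + 10²), take (4·3 − 9·10, 4·10 + 9·3) = (12 − 90, 40 + 27) = (-78, 67); dropping signs (only squares matter) gives (78, 67); check 78² + 67² = 6084 + 4489 = 10573 ✓.
  Scale by k = 4: (4·78, 4·67) = (312, 268).
Step 4: Order so x ≤ y and verify: 268² + 312² = 71824 + 97344 = 169168 = n. ✓

n = 169168 = 268² + 312² (one valid representation with x ≤ y).
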